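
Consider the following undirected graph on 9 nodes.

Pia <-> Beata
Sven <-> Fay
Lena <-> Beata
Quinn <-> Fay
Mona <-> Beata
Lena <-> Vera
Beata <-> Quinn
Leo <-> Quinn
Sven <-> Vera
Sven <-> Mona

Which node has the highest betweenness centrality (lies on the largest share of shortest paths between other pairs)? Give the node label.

Unnormalized betweenness of each node: Beata:27/2, Fay:3, Lena:3, Leo:0, Mona:2, Pia:0, Quinn:19/2, Sven:9/2, Vera:3/2.
Beata has the largest value, 27/2, making it the main broker — the node through which the most shortest paths run.

Beata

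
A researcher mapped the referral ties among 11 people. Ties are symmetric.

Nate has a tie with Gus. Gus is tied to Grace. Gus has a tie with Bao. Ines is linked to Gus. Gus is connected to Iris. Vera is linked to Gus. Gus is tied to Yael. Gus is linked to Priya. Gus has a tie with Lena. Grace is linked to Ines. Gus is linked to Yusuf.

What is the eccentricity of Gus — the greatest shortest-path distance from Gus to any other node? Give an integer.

Distances from Gus: Bao:1, Grace:1, Ines:1, Iris:1, Lena:1, Nate:1, Priya:1, Vera:1, Yael:1, Yusuf:1.
The largest is 1 (to Bao, Ines, Nate, Priya, Yusuf, Grace, Vera, Yael, Lena, and Iris), so the eccentricity of Gus is 1.

1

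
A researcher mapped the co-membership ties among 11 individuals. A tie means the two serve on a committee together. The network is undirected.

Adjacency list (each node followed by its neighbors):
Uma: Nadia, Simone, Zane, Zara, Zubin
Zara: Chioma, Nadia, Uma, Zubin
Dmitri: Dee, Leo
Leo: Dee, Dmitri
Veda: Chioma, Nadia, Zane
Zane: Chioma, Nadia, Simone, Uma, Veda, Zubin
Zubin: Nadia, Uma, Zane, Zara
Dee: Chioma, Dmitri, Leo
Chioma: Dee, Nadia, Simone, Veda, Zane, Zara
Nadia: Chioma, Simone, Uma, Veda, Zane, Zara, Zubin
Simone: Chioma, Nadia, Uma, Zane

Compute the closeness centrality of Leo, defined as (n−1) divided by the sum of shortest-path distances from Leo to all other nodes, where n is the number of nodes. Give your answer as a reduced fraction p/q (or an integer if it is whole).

10/27

Distances from Leo: Chioma:2, Dee:1, Dmitri:1, Nadia:3, Simone:3, Uma:4, Veda:3, Zane:3, Zara:3, Zubin:4. Sum = 27.
n = 11, so closeness = 10/27.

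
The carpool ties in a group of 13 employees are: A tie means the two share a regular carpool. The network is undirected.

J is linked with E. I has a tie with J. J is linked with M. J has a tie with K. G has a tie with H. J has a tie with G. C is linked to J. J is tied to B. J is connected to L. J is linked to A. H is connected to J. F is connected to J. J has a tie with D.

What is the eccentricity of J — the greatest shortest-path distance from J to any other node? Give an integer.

Distances from J: A:1, B:1, C:1, D:1, E:1, F:1, G:1, H:1, I:1, K:1, L:1, M:1.
The largest is 1 (to G, H, L, D, C, F, M, I, A, B, E, and K), so the eccentricity of J is 1.

1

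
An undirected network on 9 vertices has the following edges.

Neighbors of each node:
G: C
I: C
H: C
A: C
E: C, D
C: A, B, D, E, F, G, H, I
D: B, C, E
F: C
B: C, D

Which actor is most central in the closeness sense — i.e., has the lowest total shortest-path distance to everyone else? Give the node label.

C

Farness (sum of distances to all others) for each node — A:15, B:14, C:8, D:13, E:14, F:15, G:15, H:15, I:15.
The smallest farness is 8, for C, so C has the highest closeness.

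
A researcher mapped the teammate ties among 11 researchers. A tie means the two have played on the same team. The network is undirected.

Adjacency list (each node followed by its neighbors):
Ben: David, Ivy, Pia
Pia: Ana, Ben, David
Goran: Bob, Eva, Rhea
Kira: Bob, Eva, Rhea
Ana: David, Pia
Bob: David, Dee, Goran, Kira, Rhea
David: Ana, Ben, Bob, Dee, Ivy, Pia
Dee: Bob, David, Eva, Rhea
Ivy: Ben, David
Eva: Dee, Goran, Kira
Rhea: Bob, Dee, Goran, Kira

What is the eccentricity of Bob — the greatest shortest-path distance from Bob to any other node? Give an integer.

2

Distances from Bob: Ana:2, Ben:2, David:1, Dee:1, Eva:2, Goran:1, Ivy:2, Kira:1, Pia:2, Rhea:1.
The largest is 2 (to Eva, Ana, Pia, Ben, and Ivy), so the eccentricity of Bob is 2.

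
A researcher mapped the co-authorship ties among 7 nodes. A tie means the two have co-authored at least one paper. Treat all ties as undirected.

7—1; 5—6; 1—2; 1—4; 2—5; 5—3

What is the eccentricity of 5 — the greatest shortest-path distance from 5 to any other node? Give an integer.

3

Distances from 5: 1:2, 2:1, 3:1, 4:3, 6:1, 7:3.
The largest is 3 (to 7 and 4), so the eccentricity of 5 is 3.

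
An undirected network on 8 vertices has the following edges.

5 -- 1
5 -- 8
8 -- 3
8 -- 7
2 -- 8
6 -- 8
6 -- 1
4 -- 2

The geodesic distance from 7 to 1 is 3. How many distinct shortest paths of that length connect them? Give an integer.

The shortest distance is 3. The length-3 paths are: 7–8–6–1; 7–8–5–1.
That gives 2 distinct shortest paths.

2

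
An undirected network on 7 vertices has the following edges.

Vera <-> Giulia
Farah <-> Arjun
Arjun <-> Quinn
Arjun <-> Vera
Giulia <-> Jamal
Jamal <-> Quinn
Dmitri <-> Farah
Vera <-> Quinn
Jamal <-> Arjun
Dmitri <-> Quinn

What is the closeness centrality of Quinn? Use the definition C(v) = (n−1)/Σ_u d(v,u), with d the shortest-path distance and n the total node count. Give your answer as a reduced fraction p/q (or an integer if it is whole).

Distances from Quinn: Arjun:1, Dmitri:1, Farah:2, Giulia:2, Jamal:1, Vera:1. Sum = 8.
n = 7, so closeness = 6/8 = 3/4.

3/4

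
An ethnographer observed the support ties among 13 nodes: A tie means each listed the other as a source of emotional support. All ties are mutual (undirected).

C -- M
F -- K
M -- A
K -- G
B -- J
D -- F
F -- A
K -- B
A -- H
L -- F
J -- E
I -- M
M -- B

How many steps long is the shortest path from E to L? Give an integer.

One shortest route is E – J – B – K – F – L, which uses 5 edges, and at distance 4 from E we only reach {A, C, F, G, I}, which does not include L. So d(E,L) = 5.

5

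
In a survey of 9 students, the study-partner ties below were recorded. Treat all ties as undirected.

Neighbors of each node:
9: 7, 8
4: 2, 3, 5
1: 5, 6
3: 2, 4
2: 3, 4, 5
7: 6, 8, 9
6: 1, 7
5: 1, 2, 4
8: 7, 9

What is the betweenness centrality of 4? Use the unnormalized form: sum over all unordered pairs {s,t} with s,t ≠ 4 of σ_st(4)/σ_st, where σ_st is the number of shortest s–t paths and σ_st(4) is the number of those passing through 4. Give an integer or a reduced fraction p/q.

Pairs whose geodesics pass through 4 — 1–3: 1/2; 6–3: 1/2; 7–3: 1/2; 9–3: 1/2; 8–3: 1/2; 5–3: 1/2.
All other pairs contribute 0.
Summing the contributions gives betweenness(4) = 3.

3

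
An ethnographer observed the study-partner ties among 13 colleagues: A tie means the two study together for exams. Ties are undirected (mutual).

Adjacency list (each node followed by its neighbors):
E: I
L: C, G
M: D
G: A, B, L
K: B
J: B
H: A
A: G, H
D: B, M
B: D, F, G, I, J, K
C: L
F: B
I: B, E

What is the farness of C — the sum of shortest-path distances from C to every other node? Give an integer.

Distances from C: A:3, B:3, D:4, E:5, F:4, G:2, H:4, I:4, J:4, K:4, L:1, M:5.
Sum = 3 + 3 + 4 + 5 + 4 + 2 + 4 + 4 + 4 + 4 + 1 + 5 = 43.

43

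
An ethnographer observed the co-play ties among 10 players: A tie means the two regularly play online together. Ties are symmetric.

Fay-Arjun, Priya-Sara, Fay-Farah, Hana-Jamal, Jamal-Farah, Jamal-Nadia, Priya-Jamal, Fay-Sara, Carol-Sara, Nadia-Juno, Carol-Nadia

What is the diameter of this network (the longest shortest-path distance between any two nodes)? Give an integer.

5

Eccentricity of each node (its greatest distance to any other): Arjun:5, Carol:3, Farah:3, Fay:4, Hana:4, Jamal:3, Juno:5, Nadia:4, Priya:3, Sara:3.
The maximum eccentricity is 5, realized for instance by the pair Juno–Arjun via Juno – Nadia – Carol – Sara – Fay – Arjun. So the diameter is 5.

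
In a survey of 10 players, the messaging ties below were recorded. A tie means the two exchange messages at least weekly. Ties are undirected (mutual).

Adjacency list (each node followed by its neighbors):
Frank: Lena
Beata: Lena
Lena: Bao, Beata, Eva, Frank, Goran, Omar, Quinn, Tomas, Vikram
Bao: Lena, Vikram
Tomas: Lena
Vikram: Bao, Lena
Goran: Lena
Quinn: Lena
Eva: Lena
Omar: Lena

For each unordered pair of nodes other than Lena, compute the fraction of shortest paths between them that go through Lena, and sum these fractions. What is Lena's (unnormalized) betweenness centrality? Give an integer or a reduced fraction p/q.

Pairs whose geodesics pass through Lena — Vikram–Eva: 1; Vikram–Goran: 1; Vikram–Frank: 1; Vikram–Beata: 1; Vikram–Tomas: 1; Vikram–Quinn: 1; Vikram–Omar: 1; Eva–Goran: 1; Eva–Frank: 1; Eva–Beata: 1; Eva–Bao: 1; Eva–Tomas: 1; Eva–Quinn: 1; Eva–Omar: 1 … (+21 more pairs).
All other pairs contribute 0.
Summing the contributions gives betweenness(Lena) = 35.

35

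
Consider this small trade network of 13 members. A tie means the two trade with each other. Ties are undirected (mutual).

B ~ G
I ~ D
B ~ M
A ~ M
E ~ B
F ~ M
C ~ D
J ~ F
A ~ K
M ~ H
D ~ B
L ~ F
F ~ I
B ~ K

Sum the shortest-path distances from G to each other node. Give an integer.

Distances from G: A:3, B:1, C:3, D:2, E:2, F:3, H:3, I:3, J:4, K:2, L:4, M:2.
Sum = 3 + 1 + 3 + 2 + 2 + 3 + 3 + 3 + 4 + 2 + 4 + 2 = 32.

32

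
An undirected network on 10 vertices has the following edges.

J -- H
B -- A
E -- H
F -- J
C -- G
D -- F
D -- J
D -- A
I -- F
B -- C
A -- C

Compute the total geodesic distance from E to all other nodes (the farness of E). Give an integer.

Distances from E: A:4, B:5, C:5, D:3, F:3, G:6, H:1, I:4, J:2.
Sum = 4 + 5 + 5 + 3 + 3 + 6 + 1 + 4 + 2 = 33.

33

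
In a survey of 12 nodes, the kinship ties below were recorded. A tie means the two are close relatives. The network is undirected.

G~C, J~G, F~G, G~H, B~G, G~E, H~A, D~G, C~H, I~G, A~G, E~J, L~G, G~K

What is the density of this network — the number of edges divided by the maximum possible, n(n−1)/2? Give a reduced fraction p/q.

There are 14 edges and 12 nodes, so the maximum possible is C(12,2) = 66.
Density = 14/66 = 7/33.

7/33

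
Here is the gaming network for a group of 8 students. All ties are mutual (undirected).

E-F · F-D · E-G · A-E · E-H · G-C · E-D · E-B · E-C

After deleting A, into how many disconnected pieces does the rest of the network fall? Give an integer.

A's neighbors (E) remain reachable from one another through other ties, so the rest of the network stays in one piece.

1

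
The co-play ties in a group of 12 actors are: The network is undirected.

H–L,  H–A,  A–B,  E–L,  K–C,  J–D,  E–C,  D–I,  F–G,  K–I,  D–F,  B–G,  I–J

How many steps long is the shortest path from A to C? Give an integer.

One shortest route is A – H – L – E – C, which uses 4 edges, and at distance 3 from A we only reach {E, F}, which does not include C. So d(A,C) = 4.

4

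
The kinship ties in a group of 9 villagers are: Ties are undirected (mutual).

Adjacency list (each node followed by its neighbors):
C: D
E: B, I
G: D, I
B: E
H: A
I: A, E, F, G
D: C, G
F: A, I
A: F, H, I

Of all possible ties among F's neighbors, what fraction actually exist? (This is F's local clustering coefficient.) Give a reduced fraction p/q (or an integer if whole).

1

F's neighbors: A and I (k = 2).
Possible neighbor pairs: C(2,2) = 1. Edges among them: A–I → e = 1.
Clustering(F) = 1/1.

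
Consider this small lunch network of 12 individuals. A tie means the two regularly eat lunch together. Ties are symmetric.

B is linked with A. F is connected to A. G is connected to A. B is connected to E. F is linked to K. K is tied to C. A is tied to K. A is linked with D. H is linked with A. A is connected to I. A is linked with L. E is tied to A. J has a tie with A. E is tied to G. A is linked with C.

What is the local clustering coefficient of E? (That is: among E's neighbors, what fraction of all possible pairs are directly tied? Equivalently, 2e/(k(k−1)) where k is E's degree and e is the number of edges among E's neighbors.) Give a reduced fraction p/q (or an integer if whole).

E's neighbors: A, B, and G (k = 3).
Possible neighbor pairs: C(3,2) = 3. Edges among them: A–B, A–G → e = 2.
Clustering(E) = 2/3.

2/3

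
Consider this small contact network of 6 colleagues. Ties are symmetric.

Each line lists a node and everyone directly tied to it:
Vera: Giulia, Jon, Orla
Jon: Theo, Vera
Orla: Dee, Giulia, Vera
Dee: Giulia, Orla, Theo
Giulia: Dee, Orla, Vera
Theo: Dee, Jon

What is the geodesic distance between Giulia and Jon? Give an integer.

One shortest route is Giulia – Vera – Jon, which uses 2 edges, and Giulia and Jon are not directly tied, so nothing shorter exists. So d(Giulia,Jon) = 2.

2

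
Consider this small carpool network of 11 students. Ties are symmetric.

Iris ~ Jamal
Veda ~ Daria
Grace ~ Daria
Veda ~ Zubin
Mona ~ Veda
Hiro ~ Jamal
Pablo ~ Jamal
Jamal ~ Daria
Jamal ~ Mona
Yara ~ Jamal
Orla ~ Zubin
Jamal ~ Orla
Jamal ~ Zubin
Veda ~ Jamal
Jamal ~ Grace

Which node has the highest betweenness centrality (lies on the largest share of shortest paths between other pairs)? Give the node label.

Unnormalized betweenness of each node: Daria:1/2, Grace:0, Hiro:0, Iris:0, Jamal:75/2, Mona:0, Orla:0, Pablo:0, Veda:3/2, Yara:0, Zubin:1/2.
Jamal has the largest value, 75/2, making it the main broker — the node through which the most shortest paths run.

Jamal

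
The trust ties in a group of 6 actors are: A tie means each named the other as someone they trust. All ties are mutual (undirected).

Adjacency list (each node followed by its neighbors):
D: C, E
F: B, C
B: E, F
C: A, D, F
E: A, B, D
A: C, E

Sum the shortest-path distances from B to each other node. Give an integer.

Distances from B: A:2, C:2, D:2, E:1, F:1.
Sum = 2 + 2 + 2 + 1 + 1 = 8.

8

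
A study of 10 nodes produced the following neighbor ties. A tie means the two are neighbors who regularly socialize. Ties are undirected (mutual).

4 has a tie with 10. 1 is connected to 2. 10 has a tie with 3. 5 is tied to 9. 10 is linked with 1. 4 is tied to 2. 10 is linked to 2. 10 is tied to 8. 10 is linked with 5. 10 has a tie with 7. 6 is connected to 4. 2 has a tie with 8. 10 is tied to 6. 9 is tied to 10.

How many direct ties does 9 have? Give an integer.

9 is directly tied to 5 and 10. That is 2 neighbors, so the degree of 9 is 2.

2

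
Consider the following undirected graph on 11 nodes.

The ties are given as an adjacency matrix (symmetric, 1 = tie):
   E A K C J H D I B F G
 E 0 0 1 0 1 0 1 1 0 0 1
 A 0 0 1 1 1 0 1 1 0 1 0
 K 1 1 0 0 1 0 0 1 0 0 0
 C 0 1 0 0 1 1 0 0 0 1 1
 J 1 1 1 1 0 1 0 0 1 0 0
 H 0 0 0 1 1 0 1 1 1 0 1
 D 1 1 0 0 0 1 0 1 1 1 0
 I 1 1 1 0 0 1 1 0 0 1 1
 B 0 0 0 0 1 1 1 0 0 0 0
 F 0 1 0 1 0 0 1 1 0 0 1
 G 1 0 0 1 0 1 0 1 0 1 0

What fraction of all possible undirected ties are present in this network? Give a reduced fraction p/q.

There are 29 edges and 11 nodes, so the maximum possible is C(11,2) = 55.
Density = 29/55.

29/55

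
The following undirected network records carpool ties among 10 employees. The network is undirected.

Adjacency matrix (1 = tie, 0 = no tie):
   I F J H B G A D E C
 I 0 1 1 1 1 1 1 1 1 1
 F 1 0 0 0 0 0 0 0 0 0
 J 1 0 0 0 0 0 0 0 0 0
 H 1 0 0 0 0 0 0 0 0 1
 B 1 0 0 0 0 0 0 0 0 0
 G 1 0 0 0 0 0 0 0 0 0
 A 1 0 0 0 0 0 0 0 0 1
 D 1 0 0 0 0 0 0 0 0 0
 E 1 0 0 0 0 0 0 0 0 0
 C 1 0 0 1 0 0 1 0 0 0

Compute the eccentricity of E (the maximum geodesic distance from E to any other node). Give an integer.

Distances from E: A:2, B:2, C:2, D:2, F:2, G:2, H:2, I:1, J:2.
The largest is 2 (to F, J, H, B, G, A, D, and C), so the eccentricity of E is 2.

2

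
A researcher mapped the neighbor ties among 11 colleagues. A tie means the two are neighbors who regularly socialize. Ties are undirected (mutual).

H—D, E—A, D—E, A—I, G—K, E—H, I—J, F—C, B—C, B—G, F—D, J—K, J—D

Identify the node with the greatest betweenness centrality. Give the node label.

Unnormalized betweenness of each node: A:3/2, B:3, C:11/2, D:20, E:5, F:19/2, G:9/2, H:0, I:7/2, J:16, K:17/2.
D has the largest value, 20, making it the main broker — the node through which the most shortest paths run.

D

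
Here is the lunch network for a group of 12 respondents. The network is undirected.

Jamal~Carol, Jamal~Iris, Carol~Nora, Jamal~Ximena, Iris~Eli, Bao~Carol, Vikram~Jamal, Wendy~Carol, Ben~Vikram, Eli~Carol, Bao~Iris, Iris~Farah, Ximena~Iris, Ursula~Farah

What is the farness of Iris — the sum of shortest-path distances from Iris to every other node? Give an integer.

Distances from Iris: Bao:1, Ben:3, Carol:2, Eli:1, Farah:1, Jamal:1, Nora:3, Ursula:2, Vikram:2, Wendy:3, Ximena:1.
Sum = 1 + 3 + 2 + 1 + 1 + 1 + 3 + 2 + 2 + 3 + 1 = 20.

20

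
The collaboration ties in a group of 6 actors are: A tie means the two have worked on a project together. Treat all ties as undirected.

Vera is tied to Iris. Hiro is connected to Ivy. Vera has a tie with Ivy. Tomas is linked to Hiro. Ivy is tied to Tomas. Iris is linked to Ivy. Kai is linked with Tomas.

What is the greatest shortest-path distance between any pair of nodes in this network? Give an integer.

Eccentricity of each node (its greatest distance to any other): Hiro:2, Iris:3, Ivy:2, Kai:3, Tomas:2, Vera:3.
The maximum eccentricity is 3, realized for instance by the pair Kai–Iris via Kai – Tomas – Ivy – Iris. So the diameter is 3.

3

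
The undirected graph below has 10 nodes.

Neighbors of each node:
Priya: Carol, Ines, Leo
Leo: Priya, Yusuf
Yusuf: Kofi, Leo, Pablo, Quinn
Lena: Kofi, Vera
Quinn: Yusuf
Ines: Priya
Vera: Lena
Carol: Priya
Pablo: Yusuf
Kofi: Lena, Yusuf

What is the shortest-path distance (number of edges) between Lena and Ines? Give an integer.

One shortest route is Lena – Kofi – Yusuf – Leo – Priya – Ines, which uses 5 edges, and at distance 4 from Lena we only reach {Priya}, which does not include Ines. So d(Lena,Ines) = 5.

5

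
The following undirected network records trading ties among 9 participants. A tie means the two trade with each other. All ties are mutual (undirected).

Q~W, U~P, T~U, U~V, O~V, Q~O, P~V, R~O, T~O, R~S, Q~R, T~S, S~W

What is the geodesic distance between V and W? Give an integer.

One shortest route is V – O – Q – W, which uses 3 edges, and at distance 2 from V we only reach {Q, R, T}, which does not include W. So d(V,W) = 3.

3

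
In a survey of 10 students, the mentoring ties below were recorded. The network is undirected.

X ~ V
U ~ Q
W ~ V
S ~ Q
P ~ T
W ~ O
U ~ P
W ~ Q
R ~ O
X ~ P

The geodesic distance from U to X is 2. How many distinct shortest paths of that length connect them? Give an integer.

The shortest distance is 2, and the only length-2 path is U–P–X. So there is exactly 1 shortest path.

1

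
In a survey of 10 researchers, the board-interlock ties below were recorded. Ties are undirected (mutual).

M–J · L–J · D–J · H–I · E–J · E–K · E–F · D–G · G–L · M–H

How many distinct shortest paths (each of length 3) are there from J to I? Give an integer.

The shortest distance is 3, and the only length-3 path is J–M–H–I. So there is exactly 1 shortest path.

1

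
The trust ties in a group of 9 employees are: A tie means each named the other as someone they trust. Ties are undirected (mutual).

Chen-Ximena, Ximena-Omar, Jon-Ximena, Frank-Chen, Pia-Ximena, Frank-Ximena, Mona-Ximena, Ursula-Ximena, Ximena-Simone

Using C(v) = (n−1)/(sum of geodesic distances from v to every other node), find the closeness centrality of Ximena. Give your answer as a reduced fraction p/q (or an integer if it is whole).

Distances from Ximena: Chen:1, Frank:1, Jon:1, Mona:1, Omar:1, Pia:1, Simone:1, Ursula:1. Sum = 8.
n = 9, so closeness = 8/8 = 1.

1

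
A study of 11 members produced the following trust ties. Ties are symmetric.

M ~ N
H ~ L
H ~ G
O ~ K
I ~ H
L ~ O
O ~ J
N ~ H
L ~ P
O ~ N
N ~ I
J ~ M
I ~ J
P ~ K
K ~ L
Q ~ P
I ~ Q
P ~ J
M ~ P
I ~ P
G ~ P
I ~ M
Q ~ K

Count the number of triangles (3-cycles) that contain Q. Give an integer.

2

Q's neighbors: I, K, and P.
Neighbor pairs that are themselves tied: Q–I–P; Q–K–P. Each forms one triangle with Q, for 2 in total.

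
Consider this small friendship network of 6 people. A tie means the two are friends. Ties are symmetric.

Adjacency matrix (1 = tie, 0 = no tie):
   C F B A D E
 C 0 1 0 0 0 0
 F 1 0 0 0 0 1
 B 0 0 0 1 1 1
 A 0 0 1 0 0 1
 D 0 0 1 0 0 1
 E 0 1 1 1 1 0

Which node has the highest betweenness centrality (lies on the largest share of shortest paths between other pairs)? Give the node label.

Unnormalized betweenness of each node: A:0, B:1/2, C:0, D:0, E:13/2, F:4.
E has the largest value, 13/2, making it the main broker — the node through which the most shortest paths run.

E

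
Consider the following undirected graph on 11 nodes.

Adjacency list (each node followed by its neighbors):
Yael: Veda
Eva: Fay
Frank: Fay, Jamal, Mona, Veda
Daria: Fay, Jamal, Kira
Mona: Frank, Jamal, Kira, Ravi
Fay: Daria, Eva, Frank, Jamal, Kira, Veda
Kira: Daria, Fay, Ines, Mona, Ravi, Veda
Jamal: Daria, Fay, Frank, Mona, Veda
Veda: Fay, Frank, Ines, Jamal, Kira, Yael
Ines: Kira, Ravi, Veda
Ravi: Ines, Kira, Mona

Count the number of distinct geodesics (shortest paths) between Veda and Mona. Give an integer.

The shortest distance is 2. The length-2 paths are: Veda–Jamal–Mona; Veda–Frank–Mona; Veda–Kira–Mona.
That gives 3 distinct shortest paths.

3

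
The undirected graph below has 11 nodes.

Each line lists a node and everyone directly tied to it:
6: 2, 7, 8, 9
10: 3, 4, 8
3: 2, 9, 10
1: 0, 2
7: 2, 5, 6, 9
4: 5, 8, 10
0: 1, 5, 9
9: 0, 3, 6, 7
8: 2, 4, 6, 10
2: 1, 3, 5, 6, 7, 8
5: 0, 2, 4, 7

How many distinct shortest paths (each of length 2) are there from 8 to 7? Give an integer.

2

The shortest distance is 2. The length-2 paths are: 8–2–7; 8–6–7.
That gives 2 distinct shortest paths.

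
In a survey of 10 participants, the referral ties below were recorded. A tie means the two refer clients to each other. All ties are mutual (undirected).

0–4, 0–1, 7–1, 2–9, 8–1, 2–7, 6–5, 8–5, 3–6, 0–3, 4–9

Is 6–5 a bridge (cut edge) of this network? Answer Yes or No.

Even without that edge, 6 still reaches 5 via 6 – 3 – 0 – 1 – 8 – 5, so the network stays connected. Not a bridge.

No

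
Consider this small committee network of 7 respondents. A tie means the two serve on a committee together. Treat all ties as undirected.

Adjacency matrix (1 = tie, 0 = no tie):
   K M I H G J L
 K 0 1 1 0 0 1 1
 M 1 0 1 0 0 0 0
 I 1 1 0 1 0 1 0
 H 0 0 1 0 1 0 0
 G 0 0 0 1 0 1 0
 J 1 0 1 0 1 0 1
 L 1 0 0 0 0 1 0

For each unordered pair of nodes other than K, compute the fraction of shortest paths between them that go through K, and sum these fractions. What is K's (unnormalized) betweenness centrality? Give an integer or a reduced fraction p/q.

Pairs whose geodesics pass through K — M–G: 1/3; M–J: 1/2; M–L: 1; I–L: 1/2; H–L: 1/3.
All other pairs contribute 0.
Summing the contributions gives betweenness(K) = 8/3.

8/3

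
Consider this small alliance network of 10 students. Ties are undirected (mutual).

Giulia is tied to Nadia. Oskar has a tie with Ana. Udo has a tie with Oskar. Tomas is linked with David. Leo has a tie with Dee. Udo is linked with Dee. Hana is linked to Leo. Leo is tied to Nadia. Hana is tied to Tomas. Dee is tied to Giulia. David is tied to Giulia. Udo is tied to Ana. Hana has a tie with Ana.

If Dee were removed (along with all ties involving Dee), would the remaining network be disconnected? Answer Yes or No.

No

Even without Dee, every remaining node can still reach every other (the residual graph is connected), so Dee is not a cut vertex.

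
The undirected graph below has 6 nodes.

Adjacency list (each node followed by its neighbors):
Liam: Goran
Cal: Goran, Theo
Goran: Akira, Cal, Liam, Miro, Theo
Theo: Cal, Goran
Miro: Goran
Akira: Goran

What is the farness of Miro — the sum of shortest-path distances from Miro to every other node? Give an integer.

Distances from Miro: Akira:2, Cal:2, Goran:1, Liam:2, Theo:2.
Sum = 2 + 2 + 1 + 2 + 2 = 9.

9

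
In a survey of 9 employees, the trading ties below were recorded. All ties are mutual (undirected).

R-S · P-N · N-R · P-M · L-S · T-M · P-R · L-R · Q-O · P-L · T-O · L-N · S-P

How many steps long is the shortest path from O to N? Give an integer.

One shortest route is O – T – M – P – N, which uses 4 edges, and at distance 3 from O we only reach {P}, which does not include N. So d(O,N) = 4.

4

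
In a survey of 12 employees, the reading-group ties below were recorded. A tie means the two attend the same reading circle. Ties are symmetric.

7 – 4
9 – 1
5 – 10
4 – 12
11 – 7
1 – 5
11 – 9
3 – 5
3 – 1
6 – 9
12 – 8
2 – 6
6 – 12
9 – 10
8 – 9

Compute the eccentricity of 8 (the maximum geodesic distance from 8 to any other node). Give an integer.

3

Distances from 8: 1:2, 2:3, 3:3, 4:2, 5:3, 6:2, 7:3, 9:1, 10:2, 11:2, 12:1.
The largest is 3 (to 2, 7, 3, and 5), so the eccentricity of 8 is 3.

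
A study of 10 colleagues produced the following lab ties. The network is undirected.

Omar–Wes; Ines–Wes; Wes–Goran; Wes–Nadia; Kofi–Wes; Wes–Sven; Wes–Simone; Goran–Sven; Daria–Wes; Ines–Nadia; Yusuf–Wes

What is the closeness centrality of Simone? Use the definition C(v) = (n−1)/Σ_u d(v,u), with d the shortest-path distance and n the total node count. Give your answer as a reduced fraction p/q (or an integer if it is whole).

9/17

Distances from Simone: Daria:2, Goran:2, Ines:2, Kofi:2, Nadia:2, Omar:2, Sven:2, Wes:1, Yusuf:2. Sum = 17.
n = 10, so closeness = 9/17.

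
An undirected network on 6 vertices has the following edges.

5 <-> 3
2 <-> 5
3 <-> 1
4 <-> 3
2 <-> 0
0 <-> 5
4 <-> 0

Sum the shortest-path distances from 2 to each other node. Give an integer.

9

Distances from 2: 0:1, 1:3, 3:2, 4:2, 5:1.
Sum = 1 + 3 + 2 + 2 + 1 = 9.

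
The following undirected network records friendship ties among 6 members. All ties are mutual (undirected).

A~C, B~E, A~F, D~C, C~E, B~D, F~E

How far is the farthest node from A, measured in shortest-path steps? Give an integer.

Distances from A: B:3, C:1, D:2, E:2, F:1.
The largest is 3 (to B), so the eccentricity of A is 3.

3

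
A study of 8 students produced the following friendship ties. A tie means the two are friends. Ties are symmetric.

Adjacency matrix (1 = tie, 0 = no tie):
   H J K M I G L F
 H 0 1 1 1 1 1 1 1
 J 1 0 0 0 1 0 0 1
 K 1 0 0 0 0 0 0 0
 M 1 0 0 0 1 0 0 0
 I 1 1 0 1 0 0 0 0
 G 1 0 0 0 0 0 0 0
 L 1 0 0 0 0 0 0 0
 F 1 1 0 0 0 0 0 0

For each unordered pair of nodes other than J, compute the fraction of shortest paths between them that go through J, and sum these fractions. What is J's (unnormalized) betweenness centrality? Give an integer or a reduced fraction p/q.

1/2

Pairs whose geodesics pass through J — I–F: 1/2.
All other pairs contribute 0.
Summing the contributions gives betweenness(J) = 1/2.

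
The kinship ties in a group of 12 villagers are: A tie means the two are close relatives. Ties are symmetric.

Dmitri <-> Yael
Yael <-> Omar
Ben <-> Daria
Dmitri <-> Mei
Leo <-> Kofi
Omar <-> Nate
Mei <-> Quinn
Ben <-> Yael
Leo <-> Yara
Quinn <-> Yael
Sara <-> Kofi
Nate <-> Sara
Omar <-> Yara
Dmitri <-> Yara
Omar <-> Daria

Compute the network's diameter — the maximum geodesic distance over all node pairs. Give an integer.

Eccentricity of each node (its greatest distance to any other): Ben:5, Daria:4, Dmitri:4, Kofi:5, Leo:4, Mei:5, Nate:4, Omar:3, Quinn:5, Sara:5, Yael:4, Yara:3.
The maximum eccentricity is 5, realized for instance by the pair Mei–Sara via Mei – Dmitri – Yara – Omar – Nate – Sara. So the diameter is 5.

5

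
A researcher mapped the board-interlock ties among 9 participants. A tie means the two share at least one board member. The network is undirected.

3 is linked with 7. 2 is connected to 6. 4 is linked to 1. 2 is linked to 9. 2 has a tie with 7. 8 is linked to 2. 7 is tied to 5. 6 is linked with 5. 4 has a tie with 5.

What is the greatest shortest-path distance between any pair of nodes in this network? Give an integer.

Eccentricity of each node (its greatest distance to any other): 1:5, 2:4, 3:4, 4:4, 5:3, 6:3, 7:3, 8:5, 9:5.
The maximum eccentricity is 5, realized for instance by the pair 8–1 via 8 – 2 – 6 – 5 – 4 – 1. So the diameter is 5.

5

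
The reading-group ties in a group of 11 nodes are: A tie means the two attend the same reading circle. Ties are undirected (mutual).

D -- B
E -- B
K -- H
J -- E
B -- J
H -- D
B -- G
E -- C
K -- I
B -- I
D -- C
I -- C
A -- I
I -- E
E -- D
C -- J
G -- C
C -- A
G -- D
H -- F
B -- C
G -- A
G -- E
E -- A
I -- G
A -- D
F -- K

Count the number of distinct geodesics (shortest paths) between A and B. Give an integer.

5

The shortest distance is 2. The length-2 paths are: A–G–B; A–I–B; A–E–B; A–C–B; A–D–B.
That gives 5 distinct shortest paths.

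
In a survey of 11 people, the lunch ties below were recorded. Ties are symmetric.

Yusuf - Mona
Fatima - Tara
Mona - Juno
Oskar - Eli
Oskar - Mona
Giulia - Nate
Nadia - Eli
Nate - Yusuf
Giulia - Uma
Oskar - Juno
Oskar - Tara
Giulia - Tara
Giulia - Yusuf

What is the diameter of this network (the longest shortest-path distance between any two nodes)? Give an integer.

Eccentricity of each node (its greatest distance to any other): Eli:4, Fatima:4, Giulia:4, Juno:4, Mona:3, Nadia:5, Nate:5, Oskar:3, Tara:3, Uma:5, Yusuf:4.
The maximum eccentricity is 5, realized for instance by the pair Uma–Nadia via Uma – Giulia – Tara – Oskar – Eli – Nadia. So the diameter is 5.

5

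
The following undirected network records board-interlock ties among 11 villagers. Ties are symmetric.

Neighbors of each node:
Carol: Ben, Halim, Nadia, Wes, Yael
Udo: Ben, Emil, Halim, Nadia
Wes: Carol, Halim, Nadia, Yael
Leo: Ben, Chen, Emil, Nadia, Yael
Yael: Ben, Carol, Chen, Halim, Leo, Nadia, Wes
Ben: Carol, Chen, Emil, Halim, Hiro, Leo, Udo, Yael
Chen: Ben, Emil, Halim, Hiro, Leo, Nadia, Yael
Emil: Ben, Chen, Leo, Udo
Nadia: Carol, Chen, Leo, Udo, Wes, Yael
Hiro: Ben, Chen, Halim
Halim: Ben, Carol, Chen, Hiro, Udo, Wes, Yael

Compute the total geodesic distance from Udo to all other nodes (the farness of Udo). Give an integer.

16

Distances from Udo: Ben:1, Carol:2, Chen:2, Emil:1, Halim:1, Hiro:2, Leo:2, Nadia:1, Wes:2, Yael:2.
Sum = 1 + 2 + 2 + 1 + 1 + 2 + 2 + 1 + 2 + 2 = 16.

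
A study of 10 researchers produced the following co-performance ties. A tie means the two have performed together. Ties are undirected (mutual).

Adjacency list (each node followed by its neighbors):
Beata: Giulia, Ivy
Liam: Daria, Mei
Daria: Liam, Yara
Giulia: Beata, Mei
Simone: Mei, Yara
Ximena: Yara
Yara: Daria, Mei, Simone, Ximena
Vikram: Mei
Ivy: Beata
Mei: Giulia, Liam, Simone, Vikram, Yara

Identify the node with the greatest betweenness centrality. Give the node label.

Unnormalized betweenness of each node: Beata:8, Daria:1, Giulia:14, Ivy:0, Liam:5/2, Mei:25, Simone:0, Vikram:0, Ximena:0, Yara:23/2.
Mei has the largest value, 25, making it the main broker — the node through which the most shortest paths run.

Mei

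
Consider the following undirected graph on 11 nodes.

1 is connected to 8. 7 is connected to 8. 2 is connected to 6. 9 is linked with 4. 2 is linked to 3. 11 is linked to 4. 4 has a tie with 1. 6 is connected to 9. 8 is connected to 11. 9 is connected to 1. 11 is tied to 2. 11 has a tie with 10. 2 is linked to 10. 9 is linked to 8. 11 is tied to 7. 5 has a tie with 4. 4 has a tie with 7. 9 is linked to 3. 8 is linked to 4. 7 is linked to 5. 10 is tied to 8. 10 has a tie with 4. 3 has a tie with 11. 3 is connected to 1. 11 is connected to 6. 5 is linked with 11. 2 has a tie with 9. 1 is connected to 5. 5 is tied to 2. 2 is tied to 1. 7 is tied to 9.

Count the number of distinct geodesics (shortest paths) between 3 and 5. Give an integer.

3

The shortest distance is 2. The length-2 paths are: 3–1–5; 3–11–5; 3–2–5.
That gives 3 distinct shortest paths.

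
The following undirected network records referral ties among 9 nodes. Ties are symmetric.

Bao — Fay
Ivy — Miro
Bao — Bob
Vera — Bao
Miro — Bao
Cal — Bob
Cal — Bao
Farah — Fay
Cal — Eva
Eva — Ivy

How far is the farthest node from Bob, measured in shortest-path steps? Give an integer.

3

Distances from Bob: Bao:1, Cal:1, Eva:2, Farah:3, Fay:2, Ivy:3, Miro:2, Vera:2.
The largest is 3 (to Ivy and Farah), so the eccentricity of Bob is 3.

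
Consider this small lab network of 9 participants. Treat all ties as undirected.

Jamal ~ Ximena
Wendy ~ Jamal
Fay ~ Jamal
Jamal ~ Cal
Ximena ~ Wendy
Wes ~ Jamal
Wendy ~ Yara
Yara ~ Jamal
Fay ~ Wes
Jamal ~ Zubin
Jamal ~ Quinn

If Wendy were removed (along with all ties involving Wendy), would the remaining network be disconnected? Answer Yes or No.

No

Even without Wendy, every remaining node can still reach every other (the residual graph is connected), so Wendy is not a cut vertex.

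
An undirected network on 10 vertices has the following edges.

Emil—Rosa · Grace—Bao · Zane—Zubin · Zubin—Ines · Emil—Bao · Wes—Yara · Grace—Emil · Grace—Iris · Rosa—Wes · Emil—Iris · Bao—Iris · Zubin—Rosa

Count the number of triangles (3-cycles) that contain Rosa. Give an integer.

0

Rosa's neighbors are Emil, Wes, and Zubin, but none of them are tied to each other, so no triangle contains Rosa.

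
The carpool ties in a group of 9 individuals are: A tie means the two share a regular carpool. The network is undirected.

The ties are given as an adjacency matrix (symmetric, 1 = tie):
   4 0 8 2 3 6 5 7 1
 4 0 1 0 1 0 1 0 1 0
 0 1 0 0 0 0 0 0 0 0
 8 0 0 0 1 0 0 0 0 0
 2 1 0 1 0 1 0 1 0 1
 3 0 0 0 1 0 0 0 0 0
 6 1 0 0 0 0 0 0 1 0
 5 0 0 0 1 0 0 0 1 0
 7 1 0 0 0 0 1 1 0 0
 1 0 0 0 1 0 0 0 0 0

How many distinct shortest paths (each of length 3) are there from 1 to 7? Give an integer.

The shortest distance is 3. The length-3 paths are: 1–2–4–7; 1–2–5–7.
That gives 2 distinct shortest paths.

2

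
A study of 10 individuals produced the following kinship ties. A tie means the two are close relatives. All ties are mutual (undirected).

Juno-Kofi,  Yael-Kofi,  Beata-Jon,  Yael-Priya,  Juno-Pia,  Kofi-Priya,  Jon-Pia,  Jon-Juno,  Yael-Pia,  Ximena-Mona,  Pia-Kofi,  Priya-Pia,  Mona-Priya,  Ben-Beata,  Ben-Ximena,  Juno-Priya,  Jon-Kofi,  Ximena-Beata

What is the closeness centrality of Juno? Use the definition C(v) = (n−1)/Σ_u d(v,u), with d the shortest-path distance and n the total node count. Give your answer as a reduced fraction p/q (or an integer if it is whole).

9/16

Distances from Juno: Beata:2, Ben:3, Jon:1, Kofi:1, Mona:2, Pia:1, Priya:1, Ximena:3, Yael:2. Sum = 16.
n = 10, so closeness = 9/16.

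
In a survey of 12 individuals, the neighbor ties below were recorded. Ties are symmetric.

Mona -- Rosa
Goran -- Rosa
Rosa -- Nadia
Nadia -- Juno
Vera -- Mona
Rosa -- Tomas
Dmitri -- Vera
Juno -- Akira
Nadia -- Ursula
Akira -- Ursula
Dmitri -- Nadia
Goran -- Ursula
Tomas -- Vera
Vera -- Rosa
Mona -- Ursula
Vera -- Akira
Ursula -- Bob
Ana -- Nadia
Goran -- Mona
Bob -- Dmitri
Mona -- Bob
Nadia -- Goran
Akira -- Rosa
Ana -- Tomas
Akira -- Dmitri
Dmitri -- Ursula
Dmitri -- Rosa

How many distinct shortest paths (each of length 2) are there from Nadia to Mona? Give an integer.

The shortest distance is 2. The length-2 paths are: Nadia–Rosa–Mona; Nadia–Goran–Mona; Nadia–Ursula–Mona.
That gives 3 distinct shortest paths.

3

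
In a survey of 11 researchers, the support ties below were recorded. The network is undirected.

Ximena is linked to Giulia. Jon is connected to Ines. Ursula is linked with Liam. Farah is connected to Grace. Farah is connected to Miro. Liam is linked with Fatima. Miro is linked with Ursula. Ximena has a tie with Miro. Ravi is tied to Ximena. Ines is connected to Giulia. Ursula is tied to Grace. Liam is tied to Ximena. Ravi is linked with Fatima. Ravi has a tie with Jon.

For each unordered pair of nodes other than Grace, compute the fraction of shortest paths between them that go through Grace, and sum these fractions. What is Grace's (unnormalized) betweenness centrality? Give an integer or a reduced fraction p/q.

Pairs whose geodesics pass through Grace — Farah–Ursula: 1/2; Farah–Liam: 1/3; Farah–Fatima: 1/4.
All other pairs contribute 0.
Summing the contributions gives betweenness(Grace) = 13/12.

13/12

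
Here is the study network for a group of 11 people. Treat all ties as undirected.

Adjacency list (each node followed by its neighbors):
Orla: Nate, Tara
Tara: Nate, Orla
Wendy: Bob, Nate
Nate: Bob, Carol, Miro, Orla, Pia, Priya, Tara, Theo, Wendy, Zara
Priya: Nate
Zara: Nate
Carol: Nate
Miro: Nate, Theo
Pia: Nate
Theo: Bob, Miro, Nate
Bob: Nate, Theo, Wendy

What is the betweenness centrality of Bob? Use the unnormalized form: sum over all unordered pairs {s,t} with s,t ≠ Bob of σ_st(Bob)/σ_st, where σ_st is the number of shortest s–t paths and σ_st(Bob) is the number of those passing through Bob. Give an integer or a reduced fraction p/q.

1/2

Pairs whose geodesics pass through Bob — Wendy–Theo: 1/2.
All other pairs contribute 0.
Summing the contributions gives betweenness(Bob) = 1/2.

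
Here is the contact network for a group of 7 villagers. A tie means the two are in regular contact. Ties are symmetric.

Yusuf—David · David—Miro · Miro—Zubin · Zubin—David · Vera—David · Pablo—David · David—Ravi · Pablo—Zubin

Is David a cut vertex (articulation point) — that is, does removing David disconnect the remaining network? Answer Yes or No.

Yes

Removing David leaves {Vera} with no path to {Ravi}, so the network splits into 4 components. David is a cut vertex.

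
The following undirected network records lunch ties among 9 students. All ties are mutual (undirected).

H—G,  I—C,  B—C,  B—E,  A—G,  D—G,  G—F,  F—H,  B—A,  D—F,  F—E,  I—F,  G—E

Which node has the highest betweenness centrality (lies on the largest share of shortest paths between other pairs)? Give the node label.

Unnormalized betweenness of each node: A:3/2, B:11/3, C:3/2, D:0, E:19/6, F:9, G:41/6, H:0, I:10/3.
F has the largest value, 9, making it the main broker — the node through which the most shortest paths run.

F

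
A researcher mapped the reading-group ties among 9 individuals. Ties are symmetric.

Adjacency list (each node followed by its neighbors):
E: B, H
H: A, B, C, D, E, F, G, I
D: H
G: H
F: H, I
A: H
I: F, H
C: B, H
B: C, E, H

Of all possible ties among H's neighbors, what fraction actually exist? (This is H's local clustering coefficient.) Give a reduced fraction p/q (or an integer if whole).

H's neighbors: A, B, C, D, E, F, G, and I (k = 8).
Possible neighbor pairs: C(8,2) = 28. Edges among them: B–C, B–E, F–I → e = 3.
Clustering(H) = 3/28.

3/28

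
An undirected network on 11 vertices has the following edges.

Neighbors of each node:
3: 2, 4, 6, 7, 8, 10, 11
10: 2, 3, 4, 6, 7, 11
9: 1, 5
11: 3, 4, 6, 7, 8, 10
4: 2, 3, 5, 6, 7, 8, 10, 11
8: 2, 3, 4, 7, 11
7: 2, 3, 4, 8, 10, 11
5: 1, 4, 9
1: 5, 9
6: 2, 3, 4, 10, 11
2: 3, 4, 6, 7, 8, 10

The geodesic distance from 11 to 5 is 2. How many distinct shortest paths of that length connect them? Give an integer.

1

The shortest distance is 2, and the only length-2 path is 11–4–5. So there is exactly 1 shortest path.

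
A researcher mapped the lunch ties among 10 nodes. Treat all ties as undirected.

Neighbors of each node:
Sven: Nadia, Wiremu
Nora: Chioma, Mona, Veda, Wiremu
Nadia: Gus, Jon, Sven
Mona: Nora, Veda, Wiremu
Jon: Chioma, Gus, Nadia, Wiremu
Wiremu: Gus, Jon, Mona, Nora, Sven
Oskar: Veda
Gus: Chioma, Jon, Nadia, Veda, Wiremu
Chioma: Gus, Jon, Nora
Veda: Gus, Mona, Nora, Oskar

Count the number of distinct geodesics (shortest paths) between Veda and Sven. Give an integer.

4

The shortest distance is 3. The length-3 paths are: Veda–Gus–Nadia–Sven; Veda–Gus–Wiremu–Sven; Veda–Mona–Wiremu–Sven; Veda–Nora–Wiremu–Sven.
That gives 4 distinct shortest paths.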